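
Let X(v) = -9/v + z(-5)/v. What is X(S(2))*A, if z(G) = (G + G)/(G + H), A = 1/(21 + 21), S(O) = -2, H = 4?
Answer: -1/84 ≈ -0.011905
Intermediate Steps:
A = 1/42 ≈ 0.023810
z(G) = 2*G/(4 + G) (z(G) = (G + G)/(G + 4) = (2*G)/(4 + G) = 2*G/(4 + G))
X(v) = 1/v (X(v) = -9/v + (2*(-5)/(4 - 5))/v = -9/v + (2*(-5)/(-1))/v = -9/v + (2*(-5)*(-1))/v = -9/v + 10/v = 1/v)
X(S(2))*A = (1/42)/(-2) = -½*1/42 = -1/84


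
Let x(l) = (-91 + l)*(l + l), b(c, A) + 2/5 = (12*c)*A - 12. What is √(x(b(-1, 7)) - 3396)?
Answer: 8*√12787/5 ≈ 180.93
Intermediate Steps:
b(c, A) = -62/5 + 12*A*c (b(c, A) = -⅖ + ((12*c)*A - 12) = -⅖ + (12*A*c - 12) = -⅖ + (-12 + 12*A*c) = -62/5 + 12*A*c)
x(l) = 2*l*(-91 + l) (x(l) = (-91 + l)*(2*l) = 2*l*(-91 + l))
√(x(b(-1, 7)) - 3396) = √(2*(-62/5 + 12*7*(-1))*(-91 + (-62/5 + 12*7*(-1))) - 3396) = √(2*(-62/5 - 84)*(-91 + (-62/5 - 84)) - 3396) = √(2*(-482/5)*(-91 - 482/5) - 3396) = √(2*(-482/5)*(-937/5) - 3396) = √(903268/25 - 3396) = √(818368/25) = 8*√12787/5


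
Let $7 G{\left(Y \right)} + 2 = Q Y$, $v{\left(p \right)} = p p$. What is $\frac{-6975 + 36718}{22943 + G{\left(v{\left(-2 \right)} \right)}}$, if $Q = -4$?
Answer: $\frac{208201}{160583} \approx 1.2965$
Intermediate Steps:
$v{\left(p \right)} = p^{2}$
$G{\left(Y \right)} = - \frac{2}{7} - \frac{4 Y}{7}$ ($G{\left(Y \right)} = - \frac{2}{7} + \frac{\left(-4\right) Y}{7} = - \frac{2}{7} - \frac{4 Y}{7}$)
$\frac{-6975 + 36718}{22943 + G{\left(v{\left(-2 \right)} \right)}} = \frac{-6975 + 36718}{22943 - \left(\frac{2}{7} + \frac{4 \left(-2\right)^{2}}{7}\right)} = \frac{29743}{22943 - \frac{18}{7}} = \frac{29743}{\frac{160583}{7}} = 29743 \cdot \frac{7}{160583} = \frac{208201}{160583}$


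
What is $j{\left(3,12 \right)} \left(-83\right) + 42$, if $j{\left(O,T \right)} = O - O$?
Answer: $42$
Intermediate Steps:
$j{\left(O,T \right)} = 0$
$j{\left(3,12 \right)} \left(-83\right) + 42 = 0 \left(-83\right) + 42 = 0 + 42 = 42$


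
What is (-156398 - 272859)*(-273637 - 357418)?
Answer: 270884776135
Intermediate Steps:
(-156398 - 272859)*(-273637 - 357418) = -429257*(-631055) = 270884776135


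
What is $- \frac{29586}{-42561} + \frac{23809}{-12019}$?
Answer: $- \frac{219246905}{170513553} \approx -1.2858$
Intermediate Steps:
$- \frac{29586}{-42561} + \frac{23809}{-12019} = \left(-29586\right) \left(- \frac{1}{42561}\right) + 23809 \left(- \frac{1}{12019}\right) = \frac{9862}{14187} - \frac{23809}{12019} = - \frac{219246905}{170513553}$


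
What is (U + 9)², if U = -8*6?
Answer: 1521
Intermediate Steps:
U = -48
(U + 9)² = (-48 + 9)² = (-39)² = 1521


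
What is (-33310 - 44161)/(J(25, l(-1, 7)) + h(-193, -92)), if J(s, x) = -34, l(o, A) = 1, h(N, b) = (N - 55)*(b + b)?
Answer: -77471/45598 ≈ -1.6990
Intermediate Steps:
h(N, b) = 2*b*(-55 + N) (h(N, b) = (-55 + N)*(2*b) = 2*b*(-55 + N))
(-33310 - 44161)/(J(25, l(-1, 7)) + h(-193, -92)) = (-33310 - 44161)/(-34 + 2*(-92)*(-55 - 193)) = -77471/(-34 + 2*(-92)*(-248)) = -77471/(-34 + 45632) = -77471/45598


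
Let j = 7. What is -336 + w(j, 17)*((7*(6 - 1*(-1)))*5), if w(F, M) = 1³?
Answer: -91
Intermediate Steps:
w(F, M) = 1
-336 + w(j, 17)*((7*(6 - 1*(-1)))*5) = -336 + 1*((7*(6 - 1*(-1)))*5) = -336 + 1*((7*(6 + 1))*5) = -336 + 1*((7*7)*5) = -336 + 1*(49*5) = -336 + 1*245 = -336 + 245 = -91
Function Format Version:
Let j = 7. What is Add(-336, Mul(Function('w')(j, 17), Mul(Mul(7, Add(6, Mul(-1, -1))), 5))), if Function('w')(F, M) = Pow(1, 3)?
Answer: -91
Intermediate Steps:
Function('w')(F, M) = 1
Add(-336, Mul(Function('w')(j, 17), Mul(Mul(7, Add(6, Mul(-1, -1))), 5))) = Add(-336, Mul(1, Mul(Mul(7, Add(6, Mul(-1, -1))), 5))) = Add(-336, Mul(1, Mul(Mul(7, Add(6, 1)), 5))) = Add(-336, Mul(1, Mul(Mul(7, 7), 5))) = Add(-336, Mul(1, Mul(49, 5))) = Add(-336, Mul(1, 245)) = Add(-336, 245) = -91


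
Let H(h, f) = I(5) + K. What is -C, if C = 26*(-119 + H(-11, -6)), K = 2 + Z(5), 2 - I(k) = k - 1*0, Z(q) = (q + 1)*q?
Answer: 2340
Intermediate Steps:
Z(q) = q*(1 + q) (Z(q) = (1 + q)*q = q*(1 + q))
I(k) = 2 - k (I(k) = 2 - (k - 1*0) = 2 - (k + 0) = 2 - k)
K = 32 (K = 2 + 5*(1 + 5) = 2 + 5*6 = 2 + 30 = 32)
H(h, f) = 29 (H(h, f) = (2 - 1*5) + 32 = (2 - 5) + 32 = -3 + 32 = 29)
C = -2340 (C = 26*(-119 + 29) = 26*(-90) = -2340)
-C = -1*(-2340) = 2340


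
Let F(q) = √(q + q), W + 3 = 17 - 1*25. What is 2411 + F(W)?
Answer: 2411 + I*√22 ≈ 2411.0 + 4.6904*I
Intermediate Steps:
W = -11 (W = -3 + (17 - 1*25) = -3 + (17 - 25) = -3 - 8 = -11)
F(q) = √2*√q (F(q) = √(2*q) = √2*√q)
2411 + F(W) = 2411 + √2*√(-11) = 2411 + √2*(I*√11) = 2411 + I*√22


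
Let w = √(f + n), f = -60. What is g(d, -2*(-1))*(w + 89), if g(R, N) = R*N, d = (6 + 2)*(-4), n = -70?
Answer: -5696 - 64*I*√130 ≈ -5696.0 - 729.71*I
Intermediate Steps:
d = -32 (d = 8*(-4) = -32)
g(R, N) = N*R
w = I*√130 (w = √(-60 - 70) = √(-130) = I*√130 ≈ 11.402*I)
g(d, -2*(-1))*(w + 89) = (-2*(-1)*(-32))*(I*√130 + 89) = (2*(-32))*(89 + I*√130) = -64*(89 + I*√130) = -5696 - 64*I*√130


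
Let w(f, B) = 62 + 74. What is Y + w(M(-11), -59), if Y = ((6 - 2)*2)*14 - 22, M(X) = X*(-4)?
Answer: 226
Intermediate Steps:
M(X) = -4*X
w(f, B) = 136
Y = 90 (Y = (4*2)*14 - 22 = 8*14 - 22 = 112 - 22 = 90)
Y + w(M(-11), -59) = 90 + 136 = 226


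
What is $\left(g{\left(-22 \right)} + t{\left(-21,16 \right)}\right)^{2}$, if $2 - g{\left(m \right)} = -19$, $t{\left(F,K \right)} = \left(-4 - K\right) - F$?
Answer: $484$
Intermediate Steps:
$t{\left(F,K \right)} = -4 - F - K$
$g{\left(m \right)} = 21$ ($g{\left(m \right)} = 2 - -19 = 2 + 19 = 21$)
$\left(g{\left(-22 \right)} + t{\left(-21,16 \right)}\right)^{2} = \left(21 - -1\right)^{2} = \left(21 + 1\right)^{2} = 22^{2} = 484$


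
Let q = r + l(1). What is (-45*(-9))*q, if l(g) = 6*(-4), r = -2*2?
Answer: -11340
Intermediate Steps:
r = -4
l(g) = -24
q = -28 (q = -4 - 24 = -28)
(-45*(-9))*q = -45*(-9)*(-28) = 405*(-28) = -11340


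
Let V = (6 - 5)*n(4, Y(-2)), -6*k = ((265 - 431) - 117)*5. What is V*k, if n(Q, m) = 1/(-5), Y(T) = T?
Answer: -283/6 ≈ -47.167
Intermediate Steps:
n(Q, m) = -1/5 (n(Q, m) = 1*(-1/5) = -1/5)
k = 1415/6 (k = -((265 - 431) - 117)*5/6 = -(-166 - 117)*5/6 = -(-283)*5/6 = -1/6*(-1415) = 1415/6 ≈ 235.83)
V = -1/5 (V = (6 - 5)*(-1/5) = 1*(-1/5) = -1/5 ≈ -0.20000)
V*k = -1/5*1415/6 = -283/6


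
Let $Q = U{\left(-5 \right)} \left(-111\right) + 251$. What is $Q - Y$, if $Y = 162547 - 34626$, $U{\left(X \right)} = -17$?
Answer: $-125783$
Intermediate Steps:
$Q = 2138$ ($Q = \left(-17\right) \left(-111\right) + 251 = 1887 + 251 = 2138$)
$Y = 127921$ ($Y = 162547 - 34626 = 127921$)
$Q - Y = 2138 - 127921 = -125783$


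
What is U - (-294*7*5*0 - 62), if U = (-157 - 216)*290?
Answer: -108108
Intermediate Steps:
U = -108170 (U = -373*290 = -108170)
U - (-294*7*5*0 - 62) = -108170 - (-294*7*5*0 - 62) = -108170 - (-10290*0 - 62) = -108170 - (-294*0 - 62) = -108170 - (0 - 62) = -108170 - 1*(-62) = -108170 + 62 = -108108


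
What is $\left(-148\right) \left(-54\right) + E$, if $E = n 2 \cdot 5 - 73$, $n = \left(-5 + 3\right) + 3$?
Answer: $7929$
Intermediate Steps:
$n = 1$ ($n = -2 + 3 = 1$)
$E = -63$ ($E = 1 \cdot 2 \cdot 5 - 73 = 2 \cdot 5 - 73 = 10 - 73 = -63$)
$\left(-148\right) \left(-54\right) + E = \left(-148\right) \left(-54\right) - 63 = 7992 - 63 = 7929$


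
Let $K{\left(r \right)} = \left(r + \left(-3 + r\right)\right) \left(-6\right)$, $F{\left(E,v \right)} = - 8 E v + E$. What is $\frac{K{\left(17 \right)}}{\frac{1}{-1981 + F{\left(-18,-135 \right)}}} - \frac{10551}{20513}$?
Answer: $\frac{81798735951}{20513} \approx 3.9877 \cdot 10^{6}$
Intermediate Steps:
$F{\left(E,v \right)} = E - 8 E v$ ($F{\left(E,v \right)} = - 8 E v + E = E - 8 E v$)
$K{\left(r \right)} = 18 - 12 r$ ($K{\left(r \right)} = \left(-3 + 2 r\right) \left(-6\right) = 18 - 12 r$)
$\frac{K{\left(17 \right)}}{\frac{1}{-1981 + F{\left(-18,-135 \right)}}} - \frac{10551}{20513} = \frac{18 - 204}{\frac{1}{-1981 - 18 \left(1 - -1080\right)}} - \frac{10551}{20513} = \frac{18 - 204}{\frac{1}{-1981 - 18 \left(1 + 1080\right)}} - \frac{10551}{20513} = - \frac{186}{\frac{1}{-1981 - 19458}} - \frac{10551}{20513} = - \frac{186}{\frac{1}{-21439}} - \frac{10551}{20513} = - \frac{186}{- \frac{1}{21439}} - \frac{10551}{20513} = \left(-186\right) \left(-21439\right) - \frac{10551}{20513} = 3987654 - \frac{10551}{20513} = \frac{81798735951}{20513}$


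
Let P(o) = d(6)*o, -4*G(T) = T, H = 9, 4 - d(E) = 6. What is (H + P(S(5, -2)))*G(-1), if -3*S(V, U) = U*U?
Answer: 35/12 ≈ 2.9167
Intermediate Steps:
d(E) = -2 (d(E) = 4 - 1*6 = 4 - 6 = -2)
S(V, U) = -U**2/3 (S(V, U) = -U*U/3 = -U**2/3)
G(T) = -T/4
P(o) = -2*o
(H + P(S(5, -2)))*G(-1) = (9 - (-2)*(-2)**2/3)*(-1/4*(-1)) = (9 - (-2)*4/3)*(1/4) = (9 - 2*(-4/3))*(1/4) = (9 + 8/3)*(1/4) = (35/3)*(1/4) = 35/12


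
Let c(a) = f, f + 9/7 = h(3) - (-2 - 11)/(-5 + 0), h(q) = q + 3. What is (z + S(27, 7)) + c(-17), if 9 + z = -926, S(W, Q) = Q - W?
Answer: -33351/35 ≈ -952.89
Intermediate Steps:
h(q) = 3 + q
f = 74/35 (f = -9/7 + ((3 + 3) - (-2 - 11)/(-5 + 0)) = -9/7 + (6 - (-13)/(-5)) = -9/7 + (6 - (-13)*(-1)/5) = -9/7 + (6 - 1*13/5) = -9/7 + (6 - 13/5) = -9/7 + 17/5 = 74/35 ≈ 2.1143)
c(a) = 74/35
z = -935 (z = -9 - 926 = -935)
(z + S(27, 7)) + c(-17) = (-935 + (7 - 1*27)) + 74/35 = (-935 + (7 - 27)) + 74/35 = (-935 - 20) + 74/35 = -955 + 74/35 = -33351/35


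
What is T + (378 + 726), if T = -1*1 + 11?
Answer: 1114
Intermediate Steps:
T = 10 (T = -1 + 11 = 10)
T + (378 + 726) = 10 + (378 + 726) = 10 + 1104 = 1114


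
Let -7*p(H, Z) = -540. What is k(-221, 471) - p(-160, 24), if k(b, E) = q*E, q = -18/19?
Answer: -69606/133 ≈ -523.35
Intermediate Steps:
q = -18/19 (q = -18*1/19 = -18/19 ≈ -0.94737)
p(H, Z) = 540/7 (p(H, Z) = -1/7*(-540) = 540/7)
k(b, E) = -18*E/19
k(-221, 471) - p(-160, 24) = -18/19*471 - 1*540/7 = -8478/19 - 540/7 = -69606/133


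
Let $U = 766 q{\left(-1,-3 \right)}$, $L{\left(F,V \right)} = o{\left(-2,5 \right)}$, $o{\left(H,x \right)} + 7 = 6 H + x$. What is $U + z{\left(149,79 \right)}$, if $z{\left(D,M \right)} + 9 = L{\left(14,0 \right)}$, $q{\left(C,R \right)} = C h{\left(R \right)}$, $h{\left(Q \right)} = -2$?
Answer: $1509$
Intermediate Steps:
$o{\left(H,x \right)} = -7 + x + 6 H$ ($o{\left(H,x \right)} = -7 + \left(6 H + x\right) = -7 + \left(x + 6 H\right) = -7 + x + 6 H$)
$L{\left(F,V \right)} = -14$ ($L{\left(F,V \right)} = -7 + 5 + 6 \left(-2\right) = -7 + 5 - 12 = -14$)
$q{\left(C,R \right)} = - 2 C$ ($q{\left(C,R \right)} = C \left(-2\right) = - 2 C$)
$z{\left(D,M \right)} = -23$ ($z{\left(D,M \right)} = -9 - 14 = -23$)
$U = 1532$ ($U = 766 \left(\left(-2\right) \left(-1\right)\right) = 766 \cdot 2 = 1532$)
$U + z{\left(149,79 \right)} = 1532 - 23 = 1509$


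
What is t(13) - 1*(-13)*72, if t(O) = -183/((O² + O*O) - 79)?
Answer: 242241/259 ≈ 935.29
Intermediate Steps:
t(O) = -183/(-79 + 2*O²) (t(O) = -183/((O² + O²) - 79) = -183/(2*O² - 79) = -183/(-79 + 2*O²))
t(13) - 1*(-13)*72 = -183/(-79 + 2*13²) - 1*(-13)*72 = -183/(-79 + 2*169) + 13*72 = -183/(-79 + 338) + 936 = -183/259 + 936 = 242241/259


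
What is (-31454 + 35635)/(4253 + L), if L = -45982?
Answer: -4181/41729 ≈ -0.10019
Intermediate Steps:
(-31454 + 35635)/(4253 + L) = (-31454 + 35635)/(4253 - 45982) = 4181/(-41729) = 4181*(-1/41729) = -4181/41729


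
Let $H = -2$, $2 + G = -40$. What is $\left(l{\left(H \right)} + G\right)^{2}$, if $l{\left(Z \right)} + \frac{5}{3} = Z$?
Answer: $\frac{18769}{9} \approx 2085.4$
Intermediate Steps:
$G = -42$ ($G = -2 - 40 = -42$)
$l{\left(Z \right)} = - \frac{5}{3} + Z$
$\left(l{\left(H \right)} + G\right)^{2} = \left(\left(- \frac{5}{3} - 2\right) - 42\right)^{2} = \left(- \frac{11}{3} - 42\right)^{2} = \left(- \frac{137}{3}\right)^{2} = \frac{18769}{9}$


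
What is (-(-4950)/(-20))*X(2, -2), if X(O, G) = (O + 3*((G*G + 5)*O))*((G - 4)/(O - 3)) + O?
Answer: -83655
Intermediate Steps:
X(O, G) = O + (-4 + G)*(O + 3*O*(5 + G²))/(-3 + O) (X(O, G) = (O + 3*((G² + 5)*O))*((-4 + G)/(-3 + O)) + O = (O + 3*((5 + G²)*O))*((-4 + G)/(-3 + O)) + O = (O + 3*(O*(5 + G²)))*((-4 + G)/(-3 + O)) + O = (O + 3*O*(5 + G²))*((-4 + G)/(-3 + O)) + O = (-4 + G)*(O + 3*O*(5 + G²))/(-3 + O) + O = O + (-4 + G)*(O + 3*O*(5 + G²))/(-3 + O))
(-(-4950)/(-20))*X(2, -2) = (-(-4950)/(-20))*(2*(-67 + 2 - 12*(-2)² + 3*(-2)³ + 16*(-2))/(-3 + 2)) = (-(-4950)*(-1)/20)*(2*(-67 + 2 - 12*4 + 3*(-8) - 32)/(-1)) = (-66*15/4)*(2*(-1)*(-67 + 2 - 48 - 24 - 32)) = -495*(-1)*(-169) = -495/2*338 = -83655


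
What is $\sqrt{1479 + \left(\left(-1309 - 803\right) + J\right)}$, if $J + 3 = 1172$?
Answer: $2 \sqrt{134} \approx 23.152$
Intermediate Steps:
$J = 1169$ ($J = -3 + 1172 = 1169$)
$\sqrt{1479 + \left(\left(-1309 - 803\right) + J\right)} = \sqrt{1479 + \left(\left(-1309 - 803\right) + 1169\right)} = \sqrt{1479 + \left(-2112 + 1169\right)} = \sqrt{1479 - 943} = \sqrt{536} = 2 \sqrt{134}$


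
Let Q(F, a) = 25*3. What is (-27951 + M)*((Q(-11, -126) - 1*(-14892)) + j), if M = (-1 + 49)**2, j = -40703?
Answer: 660051192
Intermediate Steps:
Q(F, a) = 75
M = 2304 (M = 48**2 = 2304)
(-27951 + M)*((Q(-11, -126) - 1*(-14892)) + j) = (-27951 + 2304)*((75 - 1*(-14892)) - 40703) = -25647*((75 + 14892) - 40703) = -25647*(14967 - 40703) = -25647*(-25736) = 660051192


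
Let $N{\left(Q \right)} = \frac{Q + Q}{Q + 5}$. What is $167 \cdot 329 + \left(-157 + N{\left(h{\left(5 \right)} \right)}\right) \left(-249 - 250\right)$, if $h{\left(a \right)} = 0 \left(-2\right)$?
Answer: $133286$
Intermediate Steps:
$h{\left(a \right)} = 0$
$N{\left(Q \right)} = \frac{2 Q}{5 + Q}$
$167 \cdot 329 + \left(-157 + N{\left(h{\left(5 \right)} \right)}\right) \left(-249 - 250\right) = 167 \cdot 329 + \left(-157 + 2 \cdot 0 \frac{1}{5 + 0}\right) \left(-249 - 250\right) = 54943 + \left(-157 + 2 \cdot 0 \cdot \frac{1}{5}\right) \left(-499\right) = 54943 + \left(-157 + 0\right) \left(-499\right) = 54943 - -78343 = 54943 + 78343 = 133286$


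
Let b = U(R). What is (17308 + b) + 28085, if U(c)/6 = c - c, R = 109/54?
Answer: 45393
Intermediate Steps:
R = 109/54 (R = 109*(1/54) = 109/54 ≈ 2.0185)
U(c) = 0 (U(c) = 6*(c - c) = 6*0 = 0)
b = 0
(17308 + b) + 28085 = (17308 + 0) + 28085 = 17308 + 28085 = 45393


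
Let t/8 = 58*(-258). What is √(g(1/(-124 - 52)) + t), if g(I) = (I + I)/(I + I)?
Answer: I*√119711 ≈ 345.99*I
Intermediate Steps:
g(I) = 1 (g(I) = (2*I)/((2*I)) = (2*I)*(1/(2*I)) = 1)
t = -119712 (t = 8*(58*(-258)) = 8*(-14964) = -119712)
√(g(1/(-124 - 52)) + t) = √(1 - 119712) = √(-119711) = I*√119711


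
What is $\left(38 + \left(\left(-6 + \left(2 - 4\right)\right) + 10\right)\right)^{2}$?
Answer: $1600$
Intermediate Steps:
$\left(38 + \left(\left(-6 + \left(2 - 4\right)\right) + 10\right)\right)^{2} = \left(38 + \left(\left(-6 - 2\right) + 10\right)\right)^{2} = \left(38 + \left(-8 + 10\right)\right)^{2} = \left(38 + 2\right)^{2} = 40^{2} = 1600$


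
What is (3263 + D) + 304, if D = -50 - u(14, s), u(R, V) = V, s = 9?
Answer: 3508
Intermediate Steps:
D = -59 (D = -50 - 1*9 = -50 - 9 = -59)
(3263 + D) + 304 = (3263 - 59) + 304 = 3204 + 304 = 3508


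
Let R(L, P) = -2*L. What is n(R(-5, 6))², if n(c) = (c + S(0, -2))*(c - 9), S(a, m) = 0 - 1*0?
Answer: 100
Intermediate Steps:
S(a, m) = 0 (S(a, m) = 0 + 0 = 0)
n(c) = c*(-9 + c) (n(c) = (c + 0)*(c - 9) = c*(-9 + c))
n(R(-5, 6))² = ((-2*(-5))*(-9 - 2*(-5)))² = (10*(-9 + 10))² = (10*1)² = 10² = 100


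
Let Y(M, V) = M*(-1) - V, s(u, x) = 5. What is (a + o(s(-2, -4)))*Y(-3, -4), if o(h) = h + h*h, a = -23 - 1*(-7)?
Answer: 98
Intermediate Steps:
a = -16 (a = -23 + 7 = -16)
Y(M, V) = -M - V
o(h) = h + h**2
(a + o(s(-2, -4)))*Y(-3, -4) = (-16 + 5*(1 + 5))*(-1*(-3) - 1*(-4)) = (-16 + 5*6)*(3 + 4) = (-16 + 30)*7 = 14*7 = 98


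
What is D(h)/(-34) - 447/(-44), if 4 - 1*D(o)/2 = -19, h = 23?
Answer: 6587/748 ≈ 8.8062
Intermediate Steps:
D(o) = 46 (D(o) = 8 - 2*(-19) = 8 + 38 = 46)
D(h)/(-34) - 447/(-44) = 46/(-34) - 447/(-44) = 46*(-1/34) - 447*(-1/44) = -23/17 + 447/44 = 6587/748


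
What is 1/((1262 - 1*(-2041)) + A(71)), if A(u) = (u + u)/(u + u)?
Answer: 1/3304 ≈ 0.00030266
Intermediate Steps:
A(u) = 1 (A(u) = (2*u)/((2*u)) = (2*u)*(1/(2*u)) = 1)
1/((1262 - 1*(-2041)) + A(71)) = 1/((1262 - 1*(-2041)) + 1) = 1/((1262 + 2041) + 1) = 1/(3303 + 1) = 1/3304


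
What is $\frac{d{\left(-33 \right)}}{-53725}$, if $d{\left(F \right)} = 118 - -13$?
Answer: $- \frac{131}{53725} \approx -0.0024383$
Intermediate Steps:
$d{\left(F \right)} = 131$ ($d{\left(F \right)} = 118 + 13 = 131$)
$\frac{d{\left(-33 \right)}}{-53725} = \frac{131}{-53725} = 131 \left(- \frac{1}{53725}\right) = - \frac{131}{53725}$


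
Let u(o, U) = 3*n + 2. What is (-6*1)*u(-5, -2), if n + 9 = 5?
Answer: 60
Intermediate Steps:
n = -4 (n = -9 + 5 = -4)
u(o, U) = -10 (u(o, U) = 3*(-4) + 2 = -12 + 2 = -10)
(-6*1)*u(-5, -2) = -6*1*(-10) = -6*(-10) = 60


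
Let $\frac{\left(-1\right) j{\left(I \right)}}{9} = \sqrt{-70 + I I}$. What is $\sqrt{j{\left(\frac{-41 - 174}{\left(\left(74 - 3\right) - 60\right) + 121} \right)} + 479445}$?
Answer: $\frac{\sqrt{232051380 - 33 i \sqrt{1173455}}}{22} \approx 692.42 - 0.053334 i$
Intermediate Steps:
$j{\left(I \right)} = - 9 \sqrt{-70 + I^{2}}$ ($j{\left(I \right)} = - 9 \sqrt{-70 + I I} = - 9 \sqrt{-70 + I^{2}}$)
$\sqrt{j{\left(\frac{-41 - 174}{\left(\left(74 - 3\right) - 60\right) + 121} \right)} + 479445} = \sqrt{- 9 \sqrt{-70 + \left(\frac{-41 - 174}{\left(\left(74 - 3\right) - 60\right) + 121}\right)^{2}} + 479445} = \sqrt{- 9 \sqrt{-70 + \left(- \frac{215}{\left(71 - 60\right) + 121}\right)^{2}} + 479445} = \sqrt{- 9 \sqrt{-70 + \left(- \frac{215}{11 + 121}\right)^{2}} + 479445} = \sqrt{- 9 \sqrt{-70 + \left(- \frac{215}{132}\right)^{2}} + 479445} = \sqrt{- 9 \sqrt{-70 + \frac{46225}{17424}} + 479445} = \sqrt{- 9 \sqrt{- \frac{1173455}{17424}} + 479445} = \sqrt{- 9 \frac{i \sqrt{1173455}}{132} + 479445} = \sqrt{- \frac{3 i \sqrt{1173455}}{44} + 479445} = \sqrt{479445 - \frac{3 i \sqrt{1173455}}{44}}$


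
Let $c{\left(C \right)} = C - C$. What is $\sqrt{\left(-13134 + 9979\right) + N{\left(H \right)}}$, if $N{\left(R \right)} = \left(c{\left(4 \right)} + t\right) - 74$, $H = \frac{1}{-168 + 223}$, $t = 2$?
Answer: $i \sqrt{3227} \approx 56.807 i$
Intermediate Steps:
$H = \frac{1}{55} \approx 0.018182$
$c{\left(C \right)} = 0$
$N{\left(R \right)} = -72$ ($N{\left(R \right)} = \left(0 + 2\right) - 74 = 2 - 74 = -72$)
$\sqrt{\left(-13134 + 9979\right) + N{\left(H \right)}} = \sqrt{\left(-13134 + 9979\right) - 72} = \sqrt{-3155 - 72} = \sqrt{-3227} = i \sqrt{3227}$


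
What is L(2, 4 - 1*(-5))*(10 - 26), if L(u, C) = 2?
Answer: -32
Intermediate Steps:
L(2, 4 - 1*(-5))*(10 - 26) = 2*(10 - 26) = 2*(-16) = -32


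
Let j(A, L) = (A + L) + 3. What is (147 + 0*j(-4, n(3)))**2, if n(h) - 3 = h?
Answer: 21609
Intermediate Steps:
n(h) = 3 + h
j(A, L) = 3 + A + L
(147 + 0*j(-4, n(3)))**2 = (147 + 0*(3 - 4 + (3 + 3)))**2 = (147 + 0*(3 - 4 + 6))**2 = (147 + 0*5)**2 = (147 + 0)**2 = 147**2 = 21609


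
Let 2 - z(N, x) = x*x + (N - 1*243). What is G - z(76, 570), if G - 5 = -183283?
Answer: 141453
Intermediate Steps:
G = -183278 (G = 5 - 183283 = -183278)
z(N, x) = 245 - N - x² (z(N, x) = 2 - (x*x + (N - 1*243)) = 2 - (x² + (N - 243)) = 2 - (x² + (-243 + N)) = 2 - (-243 + N + x²) = 2 + (243 - N - x²) = 245 - N - x²)
G - z(76, 570) = -183278 - (245 - 1*76 - 1*570²) = -183278 - (245 - 76 - 1*324900) = -183278 - (245 - 76 - 324900) = -183278 - 1*(-324731) = -183278 + 324731 = 141453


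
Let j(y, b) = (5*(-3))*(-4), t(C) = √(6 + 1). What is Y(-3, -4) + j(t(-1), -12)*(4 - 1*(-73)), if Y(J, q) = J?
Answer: 4617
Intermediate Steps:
t(C) = √7
j(y, b) = 60 (j(y, b) = -15*(-4) = 60)
Y(-3, -4) + j(t(-1), -12)*(4 - 1*(-73)) = -3 + 60*(4 - 1*(-73)) = -3 + 60*(4 + 73) = -3 + 60*77 = -3 + 4620 = 4617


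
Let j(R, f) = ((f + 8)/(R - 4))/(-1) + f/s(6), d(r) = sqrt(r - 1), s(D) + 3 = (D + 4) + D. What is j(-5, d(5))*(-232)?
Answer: -34336/117 ≈ -293.47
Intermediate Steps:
s(D) = 1 + 2*D (s(D) = -3 + ((D + 4) + D) = -3 + ((4 + D) + D) = -3 + (4 + 2*D) = 1 + 2*D)
d(r) = sqrt(-1 + r)
j(R, f) = f/13 - (8 + f)/(-4 + R) (j(R, f) = ((f + 8)/(R - 4))/(-1) + f/(1 + 2*6) = ((8 + f)/(-4 + R))*(-1) + f/(1 + 12) = ((8 + f)/(-4 + R))*(-1) + f/13 = -(8 + f)/(-4 + R) + f*(1/13) = -(8 + f)/(-4 + R) + f/13 = f/13 - (8 + f)/(-4 + R))
j(-5, d(5))*(-232) = ((-104 - 17*sqrt(-1 + 5) - 5*sqrt(-1 + 5))/(13*(-4 - 5)))*(-232) = ((1/13)*(-104 - 17*sqrt(4) - 5*sqrt(4))/(-9))*(-232) = ((1/13)*(-1/9)*(-104 - 17*2 - 5*2))*(-232) = ((1/13)*(-1/9)*(-104 - 34 - 10))*(-232) = ((1/13)*(-1/9)*(-148))*(-232) = (148/117)*(-232) = -34336/117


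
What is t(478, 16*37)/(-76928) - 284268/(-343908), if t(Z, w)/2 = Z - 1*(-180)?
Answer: 446158037/551169888 ≈ 0.80947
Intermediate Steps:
t(Z, w) = 360 + 2*Z (t(Z, w) = 2*(Z - 1*(-180)) = 2*(Z + 180) = 2*(180 + Z) = 360 + 2*Z)
t(478, 16*37)/(-76928) - 284268/(-343908) = (360 + 2*478)/(-76928) - 284268/(-343908) = (360 + 956)*(-1/76928) - 284268*(-1/343908) = 1316*(-1/76928) + 23689/28659 = -329/19232 + 23689/28659 = 446158037/551169888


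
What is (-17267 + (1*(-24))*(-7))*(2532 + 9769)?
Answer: -210334799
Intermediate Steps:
(-17267 + (1*(-24))*(-7))*(2532 + 9769) = (-17267 - 24*(-7))*12301 = (-17267 + 168)*12301 = -17099*12301 = -210334799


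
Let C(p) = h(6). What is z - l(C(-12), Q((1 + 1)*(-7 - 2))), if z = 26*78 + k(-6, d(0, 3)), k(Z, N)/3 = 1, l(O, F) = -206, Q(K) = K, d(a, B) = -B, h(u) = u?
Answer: 2237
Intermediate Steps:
C(p) = 6
k(Z, N) = 3 (k(Z, N) = 3*1 = 3)
z = 2031 (z = 26*78 + 3 = 2028 + 3 = 2031)
z - l(C(-12), Q((1 + 1)*(-7 - 2))) = 2031 - 1*(-206) = 2031 + 206 = 2237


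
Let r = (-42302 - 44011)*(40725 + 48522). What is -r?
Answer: 7703176311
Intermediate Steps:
r = -7703176311 (r = -86313*89247 = -7703176311)
-r = -1*(-7703176311) = 7703176311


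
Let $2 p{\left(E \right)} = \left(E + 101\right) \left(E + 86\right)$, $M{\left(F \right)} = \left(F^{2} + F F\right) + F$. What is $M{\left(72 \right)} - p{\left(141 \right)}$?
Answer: $-17027$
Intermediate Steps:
$M{\left(F \right)} = F + 2 F^{2}$ ($M{\left(F \right)} = \left(F^{2} + F^{2}\right) + F = 2 F^{2} + F = F + 2 F^{2}$)
$p{\left(E \right)} = \frac{\left(86 + E\right) \left(101 + E\right)}{2}$ ($p{\left(E \right)} = \frac{\left(E + 101\right) \left(E + 86\right)}{2} = \frac{\left(101 + E\right) \left(86 + E\right)}{2} = \frac{\left(86 + E\right) \left(101 + E\right)}{2}$)
$M{\left(72 \right)} - p{\left(141 \right)} = 72 \left(1 + 2 \cdot 72\right) - \left(4343 + \frac{141^{2}}{2} + \frac{187}{2} \cdot 141\right) = 72 \left(1 + 144\right) - \left(4343 + \frac{1}{2} \cdot 19881 + \frac{26367}{2}\right) = 72 \cdot 145 - \left(4343 + \frac{19881}{2} + \frac{26367}{2}\right) = 10440 - 27467 = -17027$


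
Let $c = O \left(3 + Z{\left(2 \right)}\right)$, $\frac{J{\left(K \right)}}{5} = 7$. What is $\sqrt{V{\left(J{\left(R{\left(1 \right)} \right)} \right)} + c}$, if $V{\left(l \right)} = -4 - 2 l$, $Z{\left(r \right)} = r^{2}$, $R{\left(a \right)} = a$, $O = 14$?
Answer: $2 \sqrt{6} \approx 4.899$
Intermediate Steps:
$J{\left(K \right)} = 35$ ($J{\left(K \right)} = 5 \cdot 7 = 35$)
$c = 98$ ($c = 14 \left(3 + 2^{2}\right) = 14 \left(3 + 4\right) = 14 \cdot 7 = 98$)
$\sqrt{V{\left(J{\left(R{\left(1 \right)} \right)} \right)} + c} = \sqrt{\left(-4 - 70\right) + 98} = \sqrt{-74 + 98} = \sqrt{24} = 2 \sqrt{6}$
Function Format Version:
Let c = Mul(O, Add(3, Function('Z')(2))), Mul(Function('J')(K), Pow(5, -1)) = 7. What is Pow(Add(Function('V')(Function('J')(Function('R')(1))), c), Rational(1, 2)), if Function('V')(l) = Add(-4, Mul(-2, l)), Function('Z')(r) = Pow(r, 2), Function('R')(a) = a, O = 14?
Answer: Mul(2, Pow(6, Rational(1, 2))) ≈ 4.8990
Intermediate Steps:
Function('J')(K) = 35 (Function('J')(K) = Mul(5, 7) = 35)
c = 98 (c = Mul(14, Add(3, Pow(2, 2))) = Mul(14, Add(3, 4)) = Mul(14, 7) = 98)
Pow(Add(Function('V')(Function('J')(Function('R')(1))), c), Rational(1, 2)) = Pow(Add(Add(-4, Mul(-2, 35)), 98), Rational(1, 2)) = Pow(Add(Add(-4, -70), 98), Rational(1, 2)) = Pow(Add(-74, 98), Rational(1, 2)) = Pow(24, Rational(1, 2)) = Mul(2, Pow(6, Rational(1, 2)))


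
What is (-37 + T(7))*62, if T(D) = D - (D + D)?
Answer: -2728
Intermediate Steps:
T(D) = -D (T(D) = D - 2*D = -D)
(-37 + T(7))*62 = (-37 - 1*7)*62 = (-37 - 7)*62 = -44*62 = -2728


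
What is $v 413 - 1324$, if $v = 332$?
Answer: $135792$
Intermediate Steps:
$v 413 - 1324 = 332 \cdot 413 - 1324 = 137116 - 1324 = 135792$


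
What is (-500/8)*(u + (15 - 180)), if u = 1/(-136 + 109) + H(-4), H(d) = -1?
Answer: 560375/54 ≈ 10377.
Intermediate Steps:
u = -28/27 (u = 1/(-136 + 109) - 1 = 1/(-27) - 1 = -1/27 - 1 = -28/27 ≈ -1.0370)
(-500/8)*(u + (15 - 180)) = (-500/8)*(-28/27 + (15 - 180)) = (-500*⅛)*(-28/27 - 165) = -125/2*(-4483/27) = 560375/54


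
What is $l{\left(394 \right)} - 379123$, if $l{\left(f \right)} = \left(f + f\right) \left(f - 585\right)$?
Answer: $-529631$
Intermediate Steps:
$l{\left(f \right)} = 2 f \left(-585 + f\right)$
$l{\left(394 \right)} - 379123 = 2 \cdot 394 \left(-585 + 394\right) - 379123 = 2 \cdot 394 \left(-191\right) - 379123 = -150508 - 379123 = -529631$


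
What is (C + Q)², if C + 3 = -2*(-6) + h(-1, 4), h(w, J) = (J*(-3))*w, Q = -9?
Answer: 144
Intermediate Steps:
h(w, J) = -3*J*w (h(w, J) = (-3*J)*w = -3*J*w)
C = 21 (C = -3 + (-2*(-6) - 3*4*(-1)) = -3 + (12 + 12) = -3 + 24 = 21)
(C + Q)² = (21 - 9)² = 12² = 144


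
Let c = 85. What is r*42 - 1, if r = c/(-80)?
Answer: -365/8 ≈ -45.625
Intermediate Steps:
r = -17/16 (r = 85/(-80) = 85*(-1/80) = -17/16 ≈ -1.0625)
r*42 - 1 = -17/16*42 - 1 = -357/8 - 1 = -365/8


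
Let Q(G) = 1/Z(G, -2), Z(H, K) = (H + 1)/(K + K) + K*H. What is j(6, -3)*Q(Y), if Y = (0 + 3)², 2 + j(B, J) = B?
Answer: -8/41 ≈ -0.19512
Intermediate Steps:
j(B, J) = -2 + B
Z(H, K) = H*K + (1 + H)/(2*K) (Z(H, K) = (1 + H)/((2*K)) + H*K = (1 + H)*(1/(2*K)) + H*K = (1 + H)/(2*K) + H*K = H*K + (1 + H)/(2*K))
Y = 9 (Y = 3² = 9)
Q(G) = 1/(-¼ - 9*G/4) (Q(G) = 1/((½)*(1 + G + 2*G*(-2)²)/(-2)) = 1/((½)*(-½)*(1 + G + 2*G*4)) = 1/((½)*(-½)*(1 + G + 8*G)) = 1/((½)*(-½)*(1 + 9*G)) = 1/(-¼ - 9*G/4))
j(6, -3)*Q(Y) = (-2 + 6)*(4/(-1 - 9*9)) = 4*(4/(-1 - 81)) = 4*(4/(-82)) = 4*(4*(-1/82)) = 4*(-2/41) = -8/41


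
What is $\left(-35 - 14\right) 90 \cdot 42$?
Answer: $-185220$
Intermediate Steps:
$\left(-35 - 14\right) 90 \cdot 42 = \left(-49\right) 90 \cdot 42 = \left(-4410\right) 42 = -185220$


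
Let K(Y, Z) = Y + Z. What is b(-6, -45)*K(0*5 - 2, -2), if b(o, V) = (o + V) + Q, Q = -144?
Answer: 780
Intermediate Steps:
b(o, V) = -144 + V + o (b(o, V) = (o + V) - 144 = (V + o) - 144 = -144 + V + o)
b(-6, -45)*K(0*5 - 2, -2) = (-144 - 45 - 6)*((0*5 - 2) - 2) = -195*((0 - 2) - 2) = -195*(-2 - 2) = -195*(-4) = 780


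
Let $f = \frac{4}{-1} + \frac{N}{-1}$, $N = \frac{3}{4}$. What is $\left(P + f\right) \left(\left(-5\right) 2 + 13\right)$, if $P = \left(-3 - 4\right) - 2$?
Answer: $- \frac{165}{4} \approx -41.25$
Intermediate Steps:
$N = \frac{3}{4}$ ($N = 3 \cdot \frac{1}{4} = \frac{3}{4} \approx 0.75$)
$P = -9$ ($P = -7 - 2 = -9$)
$f = - \frac{19}{4}$ ($f = \frac{4}{-1} + \frac{3}{4 \left(-1\right)} = 4 \left(-1\right) + \frac{3}{4} \left(-1\right) = -4 - \frac{3}{4} = - \frac{19}{4} \approx -4.75$)
$\left(P + f\right) \left(\left(-5\right) 2 + 13\right) = \left(-9 - \frac{19}{4}\right) \left(\left(-5\right) 2 + 13\right) = - \frac{55 \left(-10 + 13\right)}{4} = \left(- \frac{55}{4}\right) 3 = - \frac{165}{4}$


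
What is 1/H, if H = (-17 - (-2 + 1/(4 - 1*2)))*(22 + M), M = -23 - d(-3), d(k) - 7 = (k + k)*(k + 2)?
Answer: 1/217 ≈ 0.0046083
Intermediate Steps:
d(k) = 7 + 2*k*(2 + k) (d(k) = 7 + (k + k)*(k + 2) = 7 + (2*k)*(2 + k) = 7 + 2*k*(2 + k))
M = -36 (M = -23 - (7 + 2*(-3)**2 + 4*(-3)) = -23 - (7 + 2*9 - 12) = -23 - (7 + 18 - 12) = -23 - 1*13 = -23 - 13 = -36)
H = 217 (H = (-17 - (-2 + 1/(4 - 1*2)))*(22 - 36) = (-17 - (-2 + 1/(4 - 2)))*(-14) = (-17 - (-2 + 1/2))*(-14) = (-17 - 1*(-3/2))*(-14) = (-17 + 3/2)*(-14) = -31/2*(-14) = 217)
1/H = 1/217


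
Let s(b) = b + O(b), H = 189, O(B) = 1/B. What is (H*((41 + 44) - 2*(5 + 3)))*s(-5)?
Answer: -339066/5 ≈ -67813.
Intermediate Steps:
s(b) = b + 1/b
(H*((41 + 44) - 2*(5 + 3)))*s(-5) = (189*((41 + 44) - 2*(5 + 3)))*(-5 + 1/(-5)) = (189*(85 - 2*8))*(-5 - ⅕) = (189*(85 - 16))*(-26/5) = (189*69)*(-26/5) = 13041*(-26/5) = -339066/5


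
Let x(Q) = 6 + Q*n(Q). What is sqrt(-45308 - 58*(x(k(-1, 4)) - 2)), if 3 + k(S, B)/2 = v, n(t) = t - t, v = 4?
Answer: 6*I*sqrt(1265) ≈ 213.4*I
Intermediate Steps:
n(t) = 0
k(S, B) = 2 (k(S, B) = -6 + 2*4 = -6 + 8 = 2)
x(Q) = 6 (x(Q) = 6 + Q*0 = 6 + 0 = 6)
sqrt(-45308 - 58*(x(k(-1, 4)) - 2)) = sqrt(-45308 - 58*(6 - 2)) = sqrt(-45308 - 58*4) = sqrt(-45308 - 232) = sqrt(-45540) = 6*I*sqrt(1265)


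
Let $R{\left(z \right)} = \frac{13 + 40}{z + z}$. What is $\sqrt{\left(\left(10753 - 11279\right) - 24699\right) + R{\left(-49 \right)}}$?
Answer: $\frac{i \sqrt{4944206}}{14} \approx 158.83 i$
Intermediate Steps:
$R{\left(z \right)} = \frac{53}{2 z}$
$\sqrt{\left(\left(10753 - 11279\right) - 24699\right) + R{\left(-49 \right)}} = \sqrt{\left(\left(10753 - 11279\right) - 24699\right) + \frac{53}{2 \left(-49\right)}} = \sqrt{\left(-526 - 24699\right) + \frac{53}{2} \left(- \frac{1}{49}\right)} = \sqrt{-25225 - \frac{53}{98}} = \sqrt{- \frac{2472103}{98}} = \frac{i \sqrt{4944206}}{14}$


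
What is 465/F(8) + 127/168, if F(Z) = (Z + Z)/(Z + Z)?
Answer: 78247/168 ≈ 465.76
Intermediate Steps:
F(Z) = 1 (F(Z) = (2*Z)/((2*Z)) = (2*Z)*(1/(2*Z)) = 1)
465/F(8) + 127/168 = 465/1 + 127/168 = 465*1 + 127*(1/168) = 465 + 127/168 = 78247/168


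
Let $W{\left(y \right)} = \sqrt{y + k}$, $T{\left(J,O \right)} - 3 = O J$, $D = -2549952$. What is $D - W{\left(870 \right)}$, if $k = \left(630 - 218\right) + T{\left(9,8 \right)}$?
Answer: $-2549952 - \sqrt{1357} \approx -2.55 \cdot 10^{6}$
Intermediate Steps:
$T{\left(J,O \right)} = 3 + J O$ ($T{\left(J,O \right)} = 3 + O J = 3 + J O$)
$k = 487$ ($k = \left(630 - 218\right) + \left(3 + 9 \cdot 8\right) = 412 + \left(3 + 72\right) = 412 + 75 = 487$)
$W{\left(y \right)} = \sqrt{487 + y}$ ($W{\left(y \right)} = \sqrt{y + 487} = \sqrt{487 + y}$)
$D - W{\left(870 \right)} = -2549952 - \sqrt{487 + 870} = -2549952 - \sqrt{1357}$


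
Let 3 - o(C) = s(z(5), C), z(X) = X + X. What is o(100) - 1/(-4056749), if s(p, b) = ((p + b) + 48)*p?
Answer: -6397493172/4056749 ≈ -1577.0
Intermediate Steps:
z(X) = 2*X
s(p, b) = p*(48 + b + p) (s(p, b) = ((b + p) + 48)*p = (48 + b + p)*p = p*(48 + b + p))
o(C) = -577 - 10*C (o(C) = 3 - 2*5*(48 + C + 2*5) = 3 - 10*(48 + C + 10) = 3 - 10*(58 + C) = 3 - (580 + 10*C) = 3 + (-580 - 10*C) = -577 - 10*C)
o(100) - 1/(-4056749) = (-577 - 10*100) - 1/(-4056749) = (-577 - 1000) - 1*(-1/4056749) = -1577 + 1/4056749 = -6397493172/4056749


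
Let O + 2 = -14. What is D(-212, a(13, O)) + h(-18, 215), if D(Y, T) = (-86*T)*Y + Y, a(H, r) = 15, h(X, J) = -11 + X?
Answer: 273239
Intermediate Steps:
O = -16 (O = -2 - 14 = -16)
D(Y, T) = Y - 86*T*Y (D(Y, T) = -86*T*Y + Y = Y - 86*T*Y)
D(-212, a(13, O)) + h(-18, 215) = -212*(1 - 86*15) + (-11 - 18) = -212*(1 - 1290) - 29 = -212*(-1289) - 29 = 273268 - 29 = 273239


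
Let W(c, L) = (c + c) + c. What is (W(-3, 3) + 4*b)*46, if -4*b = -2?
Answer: -322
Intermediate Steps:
b = ½ (b = -¼*(-2) = ½ ≈ 0.50000)
W(c, L) = 3*c (W(c, L) = 2*c + c = 3*c)
(W(-3, 3) + 4*b)*46 = (3*(-3) + 4*(½))*46 = (-9 + 2)*46 = -7*46 = -322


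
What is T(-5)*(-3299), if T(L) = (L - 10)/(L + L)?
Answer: -9897/2 ≈ -4948.5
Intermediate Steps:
T(L) = (-10 + L)/(2*L) (T(L) = (-10 + L)/((2*L)) = (-10 + L)*(1/(2*L)) = (-10 + L)/(2*L))
T(-5)*(-3299) = ((1/2)*(-10 - 5)/(-5))*(-3299) = ((1/2)*(-1/5)*(-15))*(-3299) = (3/2)*(-3299) = -9897/2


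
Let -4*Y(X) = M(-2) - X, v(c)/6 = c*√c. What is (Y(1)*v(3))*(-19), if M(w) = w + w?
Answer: -855*√3/2 ≈ -740.45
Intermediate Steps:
M(w) = 2*w
v(c) = 6*c^(3/2) (v(c) = 6*(c*√c) = 6*c^(3/2))
Y(X) = 1 + X/4 (Y(X) = -(2*(-2) - X)/4 = -(-4 - X)/4 = 1 + X/4)
(Y(1)*v(3))*(-19) = ((1 + (¼)*1)*(6*3^(3/2)))*(-19) = ((1 + ¼)*(6*(3*√3)))*(-19) = (5*(18*√3)/4)*(-19) = (45*√3/2)*(-19) = -855*√3/2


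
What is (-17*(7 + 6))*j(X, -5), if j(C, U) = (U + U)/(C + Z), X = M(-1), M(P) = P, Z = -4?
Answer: -442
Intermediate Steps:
X = -1
j(C, U) = 2*U/(-4 + C) (j(C, U) = (U + U)/(C - 4) = (2*U)/(-4 + C) = 2*U/(-4 + C))
(-17*(7 + 6))*j(X, -5) = (-17*(7 + 6))*(2*(-5)/(-4 - 1)) = (-17*13)*(2*(-5)/(-5)) = -442*(-5)*(-1)/5 = -221*2 = -442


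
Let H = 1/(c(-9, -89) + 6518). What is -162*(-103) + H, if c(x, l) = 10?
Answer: 108926209/6528 ≈ 16686.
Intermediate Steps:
H = 1/6528 (H = 1/(10 + 6518) = 1/6528 ≈ 0.00015319)
-162*(-103) + H = -162*(-103) + 1/6528 = 16686 + 1/6528 = 108926209/6528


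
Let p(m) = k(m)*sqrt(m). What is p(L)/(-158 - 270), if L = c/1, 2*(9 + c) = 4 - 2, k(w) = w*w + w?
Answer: -28*I*sqrt(2)/107 ≈ -0.37007*I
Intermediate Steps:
k(w) = w + w**2 (k(w) = w**2 + w = w + w**2)
c = -8 (c = -9 + (4 - 2)/2 = -9 + (1/2)*2 = -9 + 1 = -8)
L = -8 (L = -8/1 = -8*1 = -8)
p(m) = m**(3/2)*(1 + m) (p(m) = (m*(1 + m))*sqrt(m) = m**(3/2)*(1 + m))
p(L)/(-158 - 270) = ((-8)**(3/2)*(1 - 8))/(-158 - 270) = (-16*I*sqrt(2)*(-7))/(-428) = -28*I*sqrt(2)/107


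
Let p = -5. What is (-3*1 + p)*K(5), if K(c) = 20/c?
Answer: -32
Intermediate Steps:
(-3*1 + p)*K(5) = (-3*1 - 5)*(20/5) = (-3 - 5)*(20*(⅕)) = -8*4 = -32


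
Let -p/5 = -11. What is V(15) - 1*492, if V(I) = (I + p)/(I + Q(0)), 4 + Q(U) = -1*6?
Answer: -478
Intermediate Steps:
Q(U) = -10 (Q(U) = -4 - 1*6 = -4 - 6 = -10)
p = 55 (p = -5*(-11) = 55)
V(I) = (55 + I)/(-10 + I) (V(I) = (I + 55)/(I - 10) = (55 + I)/(-10 + I))
V(15) - 1*492 = (55 + 15)/(-10 + 15) - 1*492 = 70/5 - 492 = (⅕)*70 - 492 = 14 - 492 = -478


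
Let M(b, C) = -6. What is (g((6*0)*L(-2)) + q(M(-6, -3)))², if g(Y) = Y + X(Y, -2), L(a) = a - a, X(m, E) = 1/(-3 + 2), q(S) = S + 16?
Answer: 81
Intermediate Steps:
q(S) = 16 + S
X(m, E) = -1 (X(m, E) = 1/(-1) = -1)
L(a) = 0
g(Y) = -1 + Y (g(Y) = Y - 1 = -1 + Y)
(g((6*0)*L(-2)) + q(M(-6, -3)))² = ((-1 + (6*0)*0) + (16 - 6))² = ((-1 + 0*0) + 10)² = ((-1 + 0) + 10)² = (-1 + 10)² = 9² = 81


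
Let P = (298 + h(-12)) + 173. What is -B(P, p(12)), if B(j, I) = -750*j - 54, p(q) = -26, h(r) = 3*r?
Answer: 326304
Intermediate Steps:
P = 435 (P = (298 + 3*(-12)) + 173 = (298 - 36) + 173 = 262 + 173 = 435)
B(j, I) = -54 - 750*j
-B(P, p(12)) = -(-54 - 750*435) = -(-54 - 326250) = -1*(-326304) = 326304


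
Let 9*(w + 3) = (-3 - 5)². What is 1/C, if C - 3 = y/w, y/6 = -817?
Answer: -37/44007 ≈ -0.00084078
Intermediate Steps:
y = -4902 (y = 6*(-817) = -4902)
w = 37/9 (w = -3 + (-3 - 5)²/9 = -3 + (⅑)*(-8)² = -3 + (⅑)*64 = -3 + 64/9 = 37/9 ≈ 4.1111)
C = -44007/37 (C = 3 - 4902/37/9 = 3 - 4902*9/37 = 3 - 44118/37 = -44007/37 ≈ -1189.4)
1/C = 1/(-44007/37) = -37/44007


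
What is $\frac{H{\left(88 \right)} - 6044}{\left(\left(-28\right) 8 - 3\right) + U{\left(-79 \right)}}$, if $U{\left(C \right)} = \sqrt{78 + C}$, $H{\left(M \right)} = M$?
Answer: $\frac{676006}{25765} + \frac{2978 i}{25765} \approx 26.237 + 0.11558 i$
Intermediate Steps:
$\frac{H{\left(88 \right)} - 6044}{\left(\left(-28\right) 8 - 3\right) + U{\left(-79 \right)}} = \frac{88 - 6044}{\left(\left(-28\right) 8 - 3\right) + \sqrt{78 - 79}} = - \frac{5956}{\left(-224 - 3\right) + \sqrt{-1}} = - \frac{5956}{-227 + i} = - 5956 \frac{-227 - i}{51530} = - \frac{2978 \left(-227 - i\right)}{25765}$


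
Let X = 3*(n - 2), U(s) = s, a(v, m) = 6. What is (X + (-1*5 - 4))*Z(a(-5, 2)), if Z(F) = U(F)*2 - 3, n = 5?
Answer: 0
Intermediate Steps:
X = 9 (X = 3*(5 - 2) = 3*3 = 9)
Z(F) = -3 + 2*F (Z(F) = F*2 - 3 = 2*F - 3 = -3 + 2*F)
(X + (-1*5 - 4))*Z(a(-5, 2)) = (9 + (-1*5 - 4))*(-3 + 2*6) = (9 + (-5 - 4))*(-3 + 12) = (9 - 9)*9 = 0*9 = 0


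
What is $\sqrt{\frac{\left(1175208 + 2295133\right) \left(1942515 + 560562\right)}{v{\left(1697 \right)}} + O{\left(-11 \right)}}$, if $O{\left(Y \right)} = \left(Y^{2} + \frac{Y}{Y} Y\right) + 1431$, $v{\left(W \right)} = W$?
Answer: $\frac{11 \sqrt{121826835556238}}{1697} \approx 71546.0$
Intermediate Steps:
$O{\left(Y \right)} = 1431 + Y + Y^{2}$ ($O{\left(Y \right)} = \left(Y^{2} + 1 Y\right) + 1431 = \left(Y^{2} + Y\right) + 1431 = \left(Y + Y^{2}\right) + 1431 = 1431 + Y + Y^{2}$)
$\sqrt{\frac{\left(1175208 + 2295133\right) \left(1942515 + 560562\right)}{v{\left(1697 \right)}} + O{\left(-11 \right)}} = \sqrt{\frac{\left(1175208 + 2295133\right) \left(1942515 + 560562\right)}{1697} + \left(1431 - 11 + \left(-11\right)^{2}\right)} = \sqrt{3470341 \cdot 2503077 \cdot \frac{1}{1697} + \left(1431 - 11 + 121\right)} = \sqrt{8686530739257 \cdot \frac{1}{1697} + 1541} = \sqrt{\frac{8686530739257}{1697} + 1541} = \sqrt{\frac{8686533354334}{1697}} = \frac{11 \sqrt{121826835556238}}{1697}$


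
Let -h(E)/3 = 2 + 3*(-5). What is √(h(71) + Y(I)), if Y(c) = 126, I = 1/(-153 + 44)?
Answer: √165 ≈ 12.845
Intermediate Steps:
I = -1/109 (I = 1/(-109) = -1/109 ≈ -0.0091743)
h(E) = 39 (h(E) = -3*(2 + 3*(-5)) = -3*(2 - 15) = -3*(-13) = 39)
√(h(71) + Y(I)) = √(39 + 126) = √165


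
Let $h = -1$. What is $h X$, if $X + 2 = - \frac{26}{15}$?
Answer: $\frac{56}{15} \approx 3.7333$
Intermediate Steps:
$X = - \frac{56}{15}$ ($X = -2 - \frac{26}{15} = - \frac{56}{15} \approx -3.7333$)
$h X = \left(-1\right) \left(- \frac{56}{15}\right) = \frac{56}{15}$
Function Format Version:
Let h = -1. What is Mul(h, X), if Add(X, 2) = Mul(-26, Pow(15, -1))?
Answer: Rational(56, 15) ≈ 3.7333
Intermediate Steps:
X = Rational(-56, 15) (X = Add(-2, Mul(-26, Pow(15, -1))) = Add(-2, Mul(-26, Rational(1, 15))) = Add(-2, Rational(-26, 15)) = Rational(-56, 15) ≈ -3.7333)
Mul(h, X) = Mul(-1, Rational(-56, 15)) = Rational(56, 15)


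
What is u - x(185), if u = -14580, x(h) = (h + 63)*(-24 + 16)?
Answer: -12596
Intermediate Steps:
x(h) = -504 - 8*h (x(h) = (63 + h)*(-8) = -504 - 8*h)
u - x(185) = -14580 - (-504 - 8*185) = -14580 - (-504 - 1480) = -14580 - 1*(-1984) = -14580 + 1984 = -12596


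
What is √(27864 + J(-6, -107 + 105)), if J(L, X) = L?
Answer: √27858 ≈ 166.91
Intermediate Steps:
√(27864 + J(-6, -107 + 105)) = √(27864 - 6) = √27858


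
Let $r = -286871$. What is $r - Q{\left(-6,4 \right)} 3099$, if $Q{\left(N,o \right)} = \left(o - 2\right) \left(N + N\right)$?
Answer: $-212495$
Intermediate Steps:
$Q{\left(N,o \right)} = 2 N \left(-2 + o\right)$ ($Q{\left(N,o \right)} = \left(-2 + o\right) 2 N = 2 N \left(-2 + o\right)$)
$r - Q{\left(-6,4 \right)} 3099 = -286871 - 2 \left(-6\right) \left(-2 + 4\right) 3099 = -286871 - 2 \left(-6\right) 2 \cdot 3099 = -286871 - \left(-24\right) 3099 = -286871 - -74376 = -286871 + 74376 = -212495$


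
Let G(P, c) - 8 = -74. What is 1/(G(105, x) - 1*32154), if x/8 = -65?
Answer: -1/32220 ≈ -3.1037e-5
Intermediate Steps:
x = -520 (x = 8*(-65) = -520)
G(P, c) = -66 (G(P, c) = 8 - 74 = -66)
1/(G(105, x) - 1*32154) = 1/(-66 - 1*32154) = 1/(-66 - 32154) = 1/(-32220) = -1/32220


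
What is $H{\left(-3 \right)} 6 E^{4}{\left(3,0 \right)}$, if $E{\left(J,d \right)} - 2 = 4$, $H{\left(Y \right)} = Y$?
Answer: $-23328$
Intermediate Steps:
$E{\left(J,d \right)} = 6$ ($E{\left(J,d \right)} = 2 + 4 = 6$)
$H{\left(-3 \right)} 6 E^{4}{\left(3,0 \right)} = \left(-3\right) 6 \cdot 6^{4} = \left(-18\right) 1296 = -23328$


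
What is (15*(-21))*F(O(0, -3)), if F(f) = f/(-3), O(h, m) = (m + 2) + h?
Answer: -105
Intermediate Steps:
O(h, m) = 2 + h + m (O(h, m) = (2 + m) + h = 2 + h + m)
F(f) = -f/3 (F(f) = f*(-⅓) = -f/3)
(15*(-21))*F(O(0, -3)) = (15*(-21))*(-(2 + 0 - 3)/3) = -(-105)*(-1) = -315*⅓ = -105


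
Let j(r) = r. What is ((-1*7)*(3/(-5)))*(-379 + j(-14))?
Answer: -8253/5 ≈ -1650.6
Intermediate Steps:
((-1*7)*(3/(-5)))*(-379 + j(-14)) = ((-1*7)*(3/(-5)))*(-379 - 14) = -21*(-1)/5*(-393) = -7*(-⅗)*(-393) = (21/5)*(-393) = -8253/5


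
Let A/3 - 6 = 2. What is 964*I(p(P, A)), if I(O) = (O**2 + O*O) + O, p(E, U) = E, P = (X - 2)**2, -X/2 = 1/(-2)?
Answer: 2892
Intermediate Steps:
A = 24 (A = 18 + 3*2 = 18 + 6 = 24)
X = 1 (X = -2/(-2) = -2*(-1)/2 = -2*(-1/2) = 1)
P = 1 (P = (1 - 2)**2 = (-1)**2 = 1)
I(O) = O + 2*O**2 (I(O) = (O**2 + O**2) + O = 2*O**2 + O = O + 2*O**2)
964*I(p(P, A)) = 964*(1*(1 + 2*1)) = 964*(1*(1 + 2)) = 964*(1*3) = 964*3 = 2892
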